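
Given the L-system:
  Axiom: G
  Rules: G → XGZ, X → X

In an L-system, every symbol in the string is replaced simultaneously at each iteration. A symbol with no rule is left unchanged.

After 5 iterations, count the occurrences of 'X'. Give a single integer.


Answer: 5

Derivation:
Step 0: G  (0 'X')
Step 1: XGZ  (1 'X')
Step 2: XXGZZ  (2 'X')
Step 3: XXXGZZZ  (3 'X')
Step 4: XXXXGZZZZ  (4 'X')
Step 5: XXXXXGZZZZZ  (5 'X')


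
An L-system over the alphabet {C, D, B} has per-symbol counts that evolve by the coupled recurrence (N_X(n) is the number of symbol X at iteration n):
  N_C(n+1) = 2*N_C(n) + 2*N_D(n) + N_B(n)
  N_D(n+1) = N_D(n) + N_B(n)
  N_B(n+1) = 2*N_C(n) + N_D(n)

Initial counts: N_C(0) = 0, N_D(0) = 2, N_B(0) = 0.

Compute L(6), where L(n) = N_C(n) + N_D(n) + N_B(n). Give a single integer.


Step 0: N_C=0, N_D=2, N_B=0, L=2
Step 1: N_C=4, N_D=2, N_B=2, L=8
Step 2: N_C=14, N_D=4, N_B=10, L=28
Step 3: N_C=46, N_D=14, N_B=32, L=92
Step 4: N_C=152, N_D=46, N_B=106, L=304
Step 5: N_C=502, N_D=152, N_B=350, L=1004
Step 6: N_C=1658, N_D=502, N_B=1156, L=3316

Answer: 3316


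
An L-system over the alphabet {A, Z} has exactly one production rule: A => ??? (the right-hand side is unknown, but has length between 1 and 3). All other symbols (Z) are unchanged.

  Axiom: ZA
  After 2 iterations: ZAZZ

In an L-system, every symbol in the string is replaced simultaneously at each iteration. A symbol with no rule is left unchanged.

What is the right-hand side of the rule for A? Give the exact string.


Trying A => AZ:
  Step 0: ZA
  Step 1: ZAZ
  Step 2: ZAZZ
Matches the given result.

Answer: AZ


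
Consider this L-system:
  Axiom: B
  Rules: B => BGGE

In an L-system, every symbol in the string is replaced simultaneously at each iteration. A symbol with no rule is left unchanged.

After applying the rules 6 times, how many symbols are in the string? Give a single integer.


Answer: 19

Derivation:
Step 0: length = 1
Step 1: length = 4
Step 2: length = 7
Step 3: length = 10
Step 4: length = 13
Step 5: length = 16
Step 6: length = 19


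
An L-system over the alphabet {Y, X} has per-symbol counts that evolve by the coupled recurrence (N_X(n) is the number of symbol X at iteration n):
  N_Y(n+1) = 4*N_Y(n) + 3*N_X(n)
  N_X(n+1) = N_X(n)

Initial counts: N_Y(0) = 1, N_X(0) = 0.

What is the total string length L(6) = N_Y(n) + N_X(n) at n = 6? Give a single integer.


Answer: 4096

Derivation:
Step 0: N_Y=1, N_X=0, L=1
Step 1: N_Y=4, N_X=0, L=4
Step 2: N_Y=16, N_X=0, L=16
Step 3: N_Y=64, N_X=0, L=64
Step 4: N_Y=256, N_X=0, L=256
Step 5: N_Y=1024, N_X=0, L=1024
Step 6: N_Y=4096, N_X=0, L=4096


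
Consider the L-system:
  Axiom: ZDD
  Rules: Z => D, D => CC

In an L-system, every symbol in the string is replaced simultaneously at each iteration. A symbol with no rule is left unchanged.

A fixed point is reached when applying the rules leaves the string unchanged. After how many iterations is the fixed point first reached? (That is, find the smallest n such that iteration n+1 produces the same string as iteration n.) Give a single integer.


Step 0: ZDD
Step 1: DCCCC
Step 2: CCCCCC
Step 3: CCCCCC  (unchanged — fixed point at step 2)

Answer: 2


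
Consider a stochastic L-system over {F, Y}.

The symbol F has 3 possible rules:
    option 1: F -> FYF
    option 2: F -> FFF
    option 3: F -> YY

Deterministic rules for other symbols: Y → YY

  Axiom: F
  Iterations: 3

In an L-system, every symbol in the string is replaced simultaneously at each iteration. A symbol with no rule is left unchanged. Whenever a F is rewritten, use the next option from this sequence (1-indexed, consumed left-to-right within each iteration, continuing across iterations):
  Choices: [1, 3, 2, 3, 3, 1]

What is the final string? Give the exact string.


Step 0: F
Step 1: FYF  (used choices [1])
Step 2: YYYYFFF  (used choices [3, 2])
Step 3: YYYYYYYYYYYYFYF  (used choices [3, 3, 1])

Answer: YYYYYYYYYYYYFYF


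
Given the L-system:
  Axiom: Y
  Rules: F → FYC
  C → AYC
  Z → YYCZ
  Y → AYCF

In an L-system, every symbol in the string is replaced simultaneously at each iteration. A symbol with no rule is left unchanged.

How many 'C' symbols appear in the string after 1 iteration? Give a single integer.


Step 0: Y  (0 'C')
Step 1: AYCF  (1 'C')

Answer: 1


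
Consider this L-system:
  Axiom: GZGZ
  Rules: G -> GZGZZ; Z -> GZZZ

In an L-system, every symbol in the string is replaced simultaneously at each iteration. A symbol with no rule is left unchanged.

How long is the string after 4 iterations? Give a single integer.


Answer: 1446

Derivation:
Step 0: length = 4
Step 1: length = 18
Step 2: length = 78
Step 3: length = 336
Step 4: length = 1446


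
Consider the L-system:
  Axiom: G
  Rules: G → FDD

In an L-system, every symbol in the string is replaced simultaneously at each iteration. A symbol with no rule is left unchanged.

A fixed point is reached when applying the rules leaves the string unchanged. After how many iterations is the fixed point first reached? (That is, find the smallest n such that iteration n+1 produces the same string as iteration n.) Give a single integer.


Answer: 1

Derivation:
Step 0: G
Step 1: FDD
Step 2: FDD  (unchanged — fixed point at step 1)


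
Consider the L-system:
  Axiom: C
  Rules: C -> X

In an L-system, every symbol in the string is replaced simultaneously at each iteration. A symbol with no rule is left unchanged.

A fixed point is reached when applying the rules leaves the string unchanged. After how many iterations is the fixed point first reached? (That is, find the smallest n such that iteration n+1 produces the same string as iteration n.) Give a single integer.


Answer: 1

Derivation:
Step 0: C
Step 1: X
Step 2: X  (unchanged — fixed point at step 1)


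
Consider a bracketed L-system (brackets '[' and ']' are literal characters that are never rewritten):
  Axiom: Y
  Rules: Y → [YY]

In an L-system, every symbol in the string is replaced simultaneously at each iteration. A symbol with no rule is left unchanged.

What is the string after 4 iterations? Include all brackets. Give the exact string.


Answer: [[[[YY][YY]][[YY][YY]]][[[YY][YY]][[YY][YY]]]]

Derivation:
Step 0: Y
Step 1: [YY]
Step 2: [[YY][YY]]
Step 3: [[[YY][YY]][[YY][YY]]]
Step 4: [[[[YY][YY]][[YY][YY]]][[[YY][YY]][[YY][YY]]]]


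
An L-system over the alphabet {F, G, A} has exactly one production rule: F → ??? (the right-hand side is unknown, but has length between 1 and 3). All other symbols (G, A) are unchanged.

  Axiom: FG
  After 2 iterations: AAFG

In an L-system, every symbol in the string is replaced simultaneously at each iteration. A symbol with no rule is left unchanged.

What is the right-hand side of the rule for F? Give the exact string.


Trying F → AF:
  Step 0: FG
  Step 1: AFG
  Step 2: AAFG
Matches the given result.

Answer: AF


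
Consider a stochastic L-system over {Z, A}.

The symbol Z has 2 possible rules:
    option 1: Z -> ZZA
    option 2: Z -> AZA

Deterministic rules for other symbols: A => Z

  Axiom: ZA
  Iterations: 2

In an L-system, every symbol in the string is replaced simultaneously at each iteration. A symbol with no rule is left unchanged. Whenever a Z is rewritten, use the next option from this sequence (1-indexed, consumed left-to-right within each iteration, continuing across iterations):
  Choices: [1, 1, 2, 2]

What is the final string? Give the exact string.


Answer: ZZAAZAZAZA

Derivation:
Step 0: ZA
Step 1: ZZAZ  (used choices [1])
Step 2: ZZAAZAZAZA  (used choices [1, 2, 2])


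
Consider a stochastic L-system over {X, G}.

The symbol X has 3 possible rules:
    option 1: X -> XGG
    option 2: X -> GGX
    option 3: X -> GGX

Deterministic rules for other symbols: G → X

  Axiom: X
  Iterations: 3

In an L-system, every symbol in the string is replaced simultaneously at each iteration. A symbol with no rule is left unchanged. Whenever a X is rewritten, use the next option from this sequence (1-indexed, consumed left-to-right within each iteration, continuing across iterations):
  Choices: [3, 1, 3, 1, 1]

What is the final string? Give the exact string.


Step 0: X
Step 1: GGX  (used choices [3])
Step 2: XXXGG  (used choices [1])
Step 3: GGXXGGXGGXX  (used choices [3, 1, 1])

Answer: GGXXGGXGGXX


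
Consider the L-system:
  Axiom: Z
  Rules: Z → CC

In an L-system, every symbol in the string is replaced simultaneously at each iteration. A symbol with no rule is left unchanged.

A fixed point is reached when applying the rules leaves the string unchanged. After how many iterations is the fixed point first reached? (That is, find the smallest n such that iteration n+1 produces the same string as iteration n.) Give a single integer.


Answer: 1

Derivation:
Step 0: Z
Step 1: CC
Step 2: CC  (unchanged — fixed point at step 1)


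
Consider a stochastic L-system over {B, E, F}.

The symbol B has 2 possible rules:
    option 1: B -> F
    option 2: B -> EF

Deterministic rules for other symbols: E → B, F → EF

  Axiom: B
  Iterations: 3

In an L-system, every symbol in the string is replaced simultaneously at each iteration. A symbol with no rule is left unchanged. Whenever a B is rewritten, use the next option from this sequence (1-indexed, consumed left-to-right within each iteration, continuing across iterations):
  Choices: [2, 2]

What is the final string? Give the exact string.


Answer: EFBEF

Derivation:
Step 0: B
Step 1: EF  (used choices [2])
Step 2: BEF  (used choices [])
Step 3: EFBEF  (used choices [2])


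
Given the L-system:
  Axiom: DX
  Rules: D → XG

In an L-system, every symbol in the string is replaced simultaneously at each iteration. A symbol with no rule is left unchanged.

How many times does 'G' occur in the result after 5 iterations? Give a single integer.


Step 0: DX  (0 'G')
Step 1: XGX  (1 'G')
Step 2: XGX  (1 'G')
Step 3: XGX  (1 'G')
Step 4: XGX  (1 'G')
Step 5: XGX  (1 'G')

Answer: 1


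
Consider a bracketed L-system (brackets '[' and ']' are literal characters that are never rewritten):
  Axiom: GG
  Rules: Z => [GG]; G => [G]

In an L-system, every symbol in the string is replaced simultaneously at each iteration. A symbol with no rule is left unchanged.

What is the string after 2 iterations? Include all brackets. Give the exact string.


Step 0: GG
Step 1: [G][G]
Step 2: [[G]][[G]]

Answer: [[G]][[G]]


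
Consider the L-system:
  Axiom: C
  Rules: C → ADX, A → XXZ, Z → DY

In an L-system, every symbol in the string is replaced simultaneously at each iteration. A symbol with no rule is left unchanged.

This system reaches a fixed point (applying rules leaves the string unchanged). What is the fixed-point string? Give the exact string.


Step 0: C
Step 1: ADX
Step 2: XXZDX
Step 3: XXDYDX
Step 4: XXDYDX  (unchanged — fixed point at step 3)

Answer: XXDYDX


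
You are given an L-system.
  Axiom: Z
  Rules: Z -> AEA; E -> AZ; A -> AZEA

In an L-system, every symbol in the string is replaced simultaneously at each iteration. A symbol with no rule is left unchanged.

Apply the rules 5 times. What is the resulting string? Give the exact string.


Step 0: Z
Step 1: AEA
Step 2: AZEAAZAZEA
Step 3: AZEAAEAAZAZEAAZEAAEAAZEAAEAAZAZEA
Step 4: AZEAAEAAZAZEAAZEAAZAZEAAZEAAEAAZEAAEAAZAZEAAZEAAEAAZAZEAAZEAAZAZEAAZEAAEAAZAZEAAZEAAZAZEAAZEAAEAAZEAAEAAZAZEA
Step 5: AZEAAEAAZAZEAAZEAAZAZEAAZEAAEAAZEAAEAAZAZEAAZEAAEAAZAZEAAZEAAEAAZEAAEAAZAZEAAZEAAEAAZAZEAAZEAAZAZEAAZEAAEAAZAZEAAZEAAZAZEAAZEAAEAAZEAAEAAZAZEAAZEAAEAAZAZEAAZEAAZAZEAAZEAAEAAZEAAEAAZAZEAAZEAAEAAZAZEAAZEAAEAAZEAAEAAZAZEAAZEAAEAAZAZEAAZEAAZAZEAAZEAAEAAZEAAEAAZAZEAAZEAAEAAZAZEAAZEAAEAAZEAAEAAZAZEAAZEAAEAAZAZEAAZEAAZAZEAAZEAAEAAZAZEAAZEAAZAZEAAZEAAEAAZEAAEAAZAZEA

Answer: AZEAAEAAZAZEAAZEAAZAZEAAZEAAEAAZEAAEAAZAZEAAZEAAEAAZAZEAAZEAAEAAZEAAEAAZAZEAAZEAAEAAZAZEAAZEAAZAZEAAZEAAEAAZAZEAAZEAAZAZEAAZEAAEAAZEAAEAAZAZEAAZEAAEAAZAZEAAZEAAZAZEAAZEAAEAAZEAAEAAZAZEAAZEAAEAAZAZEAAZEAAEAAZEAAEAAZAZEAAZEAAEAAZAZEAAZEAAZAZEAAZEAAEAAZEAAEAAZAZEAAZEAAEAAZAZEAAZEAAEAAZEAAEAAZAZEAAZEAAEAAZAZEAAZEAAZAZEAAZEAAEAAZAZEAAZEAAZAZEAAZEAAEAAZEAAEAAZAZEA


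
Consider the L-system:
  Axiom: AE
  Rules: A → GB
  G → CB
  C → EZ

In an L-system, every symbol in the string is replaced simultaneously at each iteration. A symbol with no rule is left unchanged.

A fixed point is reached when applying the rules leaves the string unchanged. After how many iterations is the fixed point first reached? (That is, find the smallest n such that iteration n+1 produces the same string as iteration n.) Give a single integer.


Answer: 3

Derivation:
Step 0: AE
Step 1: GBE
Step 2: CBBE
Step 3: EZBBE
Step 4: EZBBE  (unchanged — fixed point at step 3)


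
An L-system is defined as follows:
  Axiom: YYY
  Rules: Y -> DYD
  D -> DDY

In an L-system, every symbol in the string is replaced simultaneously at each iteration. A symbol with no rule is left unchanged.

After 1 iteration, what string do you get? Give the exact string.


Answer: DYDDYDDYD

Derivation:
Step 0: YYY
Step 1: DYDDYDDYD


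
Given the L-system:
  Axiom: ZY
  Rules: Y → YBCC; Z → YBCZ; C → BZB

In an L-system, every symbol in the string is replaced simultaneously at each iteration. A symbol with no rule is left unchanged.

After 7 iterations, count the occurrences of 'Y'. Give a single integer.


Final string: YBCCBBZBBZBBBYBCZBBYBCZBBBYBCCBBZBYBCZBBYBCCBBZBYBCZBBBYBCCBBZBBZBBBYBCZBYBCCBBZBYBCZBBYBCCBBZBBZBBBYBCZBYBCCBBZBYBCZBBBYBCCBBZBBZBBBYBCZBBYBCZBBBYBCCBBZBYBCZBYBCCBBZBBZBBBYBCZBYBCCBBZBYBCZBBYBCCBBZBBZBBBYBCZBBYBCZBBBYBCCBBZBYBCZBYBCCBBZBBZBBBYBCZBYBCCBBZBYBCZBBBYBCCBBZBBZBBBYBCZBBYBCZBBBYBCCBBZBYBCZBBYBCCBBZBYBCZBBBYBCCBBZBBZBBBYBCZBYBCCBBZBYBCZBYBCCBBZBBZBBBYBCZBBYBCZBBBYBCCBBZBYBCZBYBCCBBZBBZBBBYBCZBYBCCBBZBYBCZBYBCCBBZBBZBBBYBCZBBYBCZBBBYBCCBBZBYBCZBBYBCCBBZBYBCZBBBYBCCBBZBBZBBBYBCZBYBCCBBZBYBCZBBYBCCBBZBBZBBBYBCZBYBCCBBZBYBCZBBBYBCCBBZBBZBBBYBCZBBYBCZBBBYBCCBBZBYBCZBYBCCBBZBBZBBBYBCZBYBCCBBZBYBCZBYBCCBBZBBZBBBYBCZBBYBCZBBBYBCCBBZBYBCZBBYBCCBBZBYBCZBBBYBCCBBZBBZBBBYBCZBYBCCBBZBYBCZBYBCCBBZBBZBBBYBCZBBYBCZBBBYBCCBBZBYBCZBYBCCBBZBBZBBBYBCZBYBCCBBZBYBCZYBCCBBZBBZBBBYBCZBBYBCZBBBYBCCBBZBYBCZBBYBCCBBZBYBCZBBBYBCCBBZBBZBBBYBCZBYBCCBBZBYBCZBBYBCCBBZBBZBBBYBCZBYBCCBBZBYBCZBBBYBCCBBZBBZBBBYBCZBBYBCZBBBYBCCBBZBYBCZBYBCCBBZBBZBBBYBCZBYBCCBBZBYBCZBBYBCCBBZBBZBBBYBCZBBYBCZBBBYBCCBBZBYBCZBYBCCBBZBBZBBBYBCZBYBCCBBZBYBCZBBBYBCCBBZBBZBBBYBCZBBYBCZBBBYBCCBBZBYBCZBBYBCCBBZBYBCZBBBYBCCBBZBBZBBBYBCZBYBCCBBZBYBCZBYBCCBBZBBZBBBYBCZBBYBCZBBBYBCCBBZBYBCZBYBCCBBZBBZBBBYBCZBYBCCBBZBYBCZBBYBCCBBZBBZBBBYBCZBBYBCZBBBYBCCBBZBYBCZBBYBCCBBZBYBCZBBBYBCCBBZBBZBBBYBCZBYBCCBBZBYBCZBYBCCBBZBBZBBBYBCZBBYBCZBBBYBCCBBZBYBCZBYBCCBBZBBZBBBYBCZBYBCCBBZBYBCZB
Count of 'Y': 170

Answer: 170


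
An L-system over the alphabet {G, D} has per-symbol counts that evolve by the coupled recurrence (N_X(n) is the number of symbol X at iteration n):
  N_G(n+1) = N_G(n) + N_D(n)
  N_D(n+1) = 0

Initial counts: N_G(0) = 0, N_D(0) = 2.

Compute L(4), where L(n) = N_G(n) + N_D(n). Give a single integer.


Answer: 2

Derivation:
Step 0: N_G=0, N_D=2, L=2
Step 1: N_G=2, N_D=0, L=2
Step 2: N_G=2, N_D=0, L=2
Step 3: N_G=2, N_D=0, L=2
Step 4: N_G=2, N_D=0, L=2


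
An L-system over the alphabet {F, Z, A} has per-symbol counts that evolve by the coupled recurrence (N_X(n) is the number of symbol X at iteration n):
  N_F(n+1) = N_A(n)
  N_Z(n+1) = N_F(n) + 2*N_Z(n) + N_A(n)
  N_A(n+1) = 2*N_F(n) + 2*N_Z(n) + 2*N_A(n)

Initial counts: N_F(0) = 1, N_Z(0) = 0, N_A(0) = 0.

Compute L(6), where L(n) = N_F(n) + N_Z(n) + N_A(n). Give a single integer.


Answer: 2660

Derivation:
Step 0: N_F=1, N_Z=0, N_A=0, L=1
Step 1: N_F=0, N_Z=1, N_A=2, L=3
Step 2: N_F=2, N_Z=4, N_A=6, L=12
Step 3: N_F=6, N_Z=16, N_A=24, L=46
Step 4: N_F=24, N_Z=62, N_A=92, L=178
Step 5: N_F=92, N_Z=240, N_A=356, L=688
Step 6: N_F=356, N_Z=928, N_A=1376, L=2660


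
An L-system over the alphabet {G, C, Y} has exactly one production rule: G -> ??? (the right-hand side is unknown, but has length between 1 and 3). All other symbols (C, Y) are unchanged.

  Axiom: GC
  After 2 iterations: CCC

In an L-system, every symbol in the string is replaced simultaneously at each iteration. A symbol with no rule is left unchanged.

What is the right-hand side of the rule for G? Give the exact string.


Answer: CC

Derivation:
Trying G -> CC:
  Step 0: GC
  Step 1: CCC
  Step 2: CCC
Matches the given result.


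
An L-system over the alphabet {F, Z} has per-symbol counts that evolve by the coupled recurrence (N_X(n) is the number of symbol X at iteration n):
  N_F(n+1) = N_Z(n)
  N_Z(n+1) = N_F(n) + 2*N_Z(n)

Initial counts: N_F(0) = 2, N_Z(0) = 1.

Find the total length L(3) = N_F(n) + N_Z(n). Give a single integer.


Answer: 31

Derivation:
Step 0: N_F=2, N_Z=1, L=3
Step 1: N_F=1, N_Z=4, L=5
Step 2: N_F=4, N_Z=9, L=13
Step 3: N_F=9, N_Z=22, L=31


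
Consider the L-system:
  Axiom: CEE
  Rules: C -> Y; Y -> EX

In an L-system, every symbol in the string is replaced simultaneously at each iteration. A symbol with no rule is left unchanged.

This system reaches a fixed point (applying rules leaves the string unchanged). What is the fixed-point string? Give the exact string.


Step 0: CEE
Step 1: YEE
Step 2: EXEE
Step 3: EXEE  (unchanged — fixed point at step 2)

Answer: EXEE


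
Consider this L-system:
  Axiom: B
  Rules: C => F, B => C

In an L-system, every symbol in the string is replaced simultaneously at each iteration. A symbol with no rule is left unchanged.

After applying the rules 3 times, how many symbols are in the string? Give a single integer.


Answer: 1

Derivation:
Step 0: length = 1
Step 1: length = 1
Step 2: length = 1
Step 3: length = 1


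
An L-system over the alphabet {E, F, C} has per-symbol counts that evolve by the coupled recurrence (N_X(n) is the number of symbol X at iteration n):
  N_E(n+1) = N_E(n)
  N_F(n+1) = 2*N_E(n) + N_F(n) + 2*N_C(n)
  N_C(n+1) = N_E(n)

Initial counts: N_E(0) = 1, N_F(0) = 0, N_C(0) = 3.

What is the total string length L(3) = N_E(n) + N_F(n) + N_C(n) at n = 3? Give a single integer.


Answer: 18

Derivation:
Step 0: N_E=1, N_F=0, N_C=3, L=4
Step 1: N_E=1, N_F=8, N_C=1, L=10
Step 2: N_E=1, N_F=12, N_C=1, L=14
Step 3: N_E=1, N_F=16, N_C=1, L=18


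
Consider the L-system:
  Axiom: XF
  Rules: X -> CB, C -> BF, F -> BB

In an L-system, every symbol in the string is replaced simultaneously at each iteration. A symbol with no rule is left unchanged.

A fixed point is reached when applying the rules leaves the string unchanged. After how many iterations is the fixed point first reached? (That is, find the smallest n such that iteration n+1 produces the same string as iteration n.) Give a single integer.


Step 0: XF
Step 1: CBBB
Step 2: BFBBB
Step 3: BBBBBB
Step 4: BBBBBB  (unchanged — fixed point at step 3)

Answer: 3


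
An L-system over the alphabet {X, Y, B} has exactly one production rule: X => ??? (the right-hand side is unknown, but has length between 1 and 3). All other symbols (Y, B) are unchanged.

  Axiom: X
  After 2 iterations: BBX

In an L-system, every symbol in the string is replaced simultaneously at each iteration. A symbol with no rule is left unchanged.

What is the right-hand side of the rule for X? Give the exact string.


Answer: BX

Derivation:
Trying X => BX:
  Step 0: X
  Step 1: BX
  Step 2: BBX
Matches the given result.


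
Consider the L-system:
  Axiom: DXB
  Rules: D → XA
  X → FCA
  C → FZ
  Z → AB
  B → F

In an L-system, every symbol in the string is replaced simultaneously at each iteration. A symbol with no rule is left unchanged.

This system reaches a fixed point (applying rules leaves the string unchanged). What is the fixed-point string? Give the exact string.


Answer: FFAFAAFFAFAF

Derivation:
Step 0: DXB
Step 1: XAFCAF
Step 2: FCAAFFZAF
Step 3: FFZAAFFABAF
Step 4: FFABAAFFAFAF
Step 5: FFAFAAFFAFAF
Step 6: FFAFAAFFAFAF  (unchanged — fixed point at step 5)


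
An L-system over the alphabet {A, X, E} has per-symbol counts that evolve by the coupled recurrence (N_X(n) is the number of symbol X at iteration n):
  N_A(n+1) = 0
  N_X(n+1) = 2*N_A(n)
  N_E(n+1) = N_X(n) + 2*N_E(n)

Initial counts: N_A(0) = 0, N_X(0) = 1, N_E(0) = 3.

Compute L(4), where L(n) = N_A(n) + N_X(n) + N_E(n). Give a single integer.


Answer: 56

Derivation:
Step 0: N_A=0, N_X=1, N_E=3, L=4
Step 1: N_A=0, N_X=0, N_E=7, L=7
Step 2: N_A=0, N_X=0, N_E=14, L=14
Step 3: N_A=0, N_X=0, N_E=28, L=28
Step 4: N_A=0, N_X=0, N_E=56, L=56


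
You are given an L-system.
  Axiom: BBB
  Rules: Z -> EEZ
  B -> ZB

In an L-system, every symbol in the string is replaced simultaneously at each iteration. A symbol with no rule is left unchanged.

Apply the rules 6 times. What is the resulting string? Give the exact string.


Answer: EEEEEEEEEEZEEEEEEEEZEEEEEEZEEEEZEEZZBEEEEEEEEEEZEEEEEEEEZEEEEEEZEEEEZEEZZBEEEEEEEEEEZEEEEEEEEZEEEEEEZEEEEZEEZZB

Derivation:
Step 0: BBB
Step 1: ZBZBZB
Step 2: EEZZBEEZZBEEZZB
Step 3: EEEEZEEZZBEEEEZEEZZBEEEEZEEZZB
Step 4: EEEEEEZEEEEZEEZZBEEEEEEZEEEEZEEZZBEEEEEEZEEEEZEEZZB
Step 5: EEEEEEEEZEEEEEEZEEEEZEEZZBEEEEEEEEZEEEEEEZEEEEZEEZZBEEEEEEEEZEEEEEEZEEEEZEEZZB
Step 6: EEEEEEEEEEZEEEEEEEEZEEEEEEZEEEEZEEZZBEEEEEEEEEEZEEEEEEEEZEEEEEEZEEEEZEEZZBEEEEEEEEEEZEEEEEEEEZEEEEEEZEEEEZEEZZB


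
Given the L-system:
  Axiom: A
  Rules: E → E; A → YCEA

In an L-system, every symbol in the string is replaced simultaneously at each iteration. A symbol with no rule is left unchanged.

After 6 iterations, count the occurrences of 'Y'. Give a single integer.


Step 0: A  (0 'Y')
Step 1: YCEA  (1 'Y')
Step 2: YCEYCEA  (2 'Y')
Step 3: YCEYCEYCEA  (3 'Y')
Step 4: YCEYCEYCEYCEA  (4 'Y')
Step 5: YCEYCEYCEYCEYCEA  (5 'Y')
Step 6: YCEYCEYCEYCEYCEYCEA  (6 'Y')

Answer: 6


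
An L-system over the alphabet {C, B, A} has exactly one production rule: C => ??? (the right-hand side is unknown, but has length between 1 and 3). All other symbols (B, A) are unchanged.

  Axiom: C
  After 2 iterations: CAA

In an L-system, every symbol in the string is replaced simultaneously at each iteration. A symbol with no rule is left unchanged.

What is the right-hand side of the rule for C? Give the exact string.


Trying C => CA:
  Step 0: C
  Step 1: CA
  Step 2: CAA
Matches the given result.

Answer: CA


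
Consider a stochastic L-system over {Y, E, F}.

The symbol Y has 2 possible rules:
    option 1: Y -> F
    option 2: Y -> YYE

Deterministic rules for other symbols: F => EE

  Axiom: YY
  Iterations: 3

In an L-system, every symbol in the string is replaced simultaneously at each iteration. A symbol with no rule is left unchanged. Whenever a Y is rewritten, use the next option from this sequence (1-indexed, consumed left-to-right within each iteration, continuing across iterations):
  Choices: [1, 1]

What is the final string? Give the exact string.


Step 0: YY
Step 1: FF  (used choices [1, 1])
Step 2: EEEE  (used choices [])
Step 3: EEEE  (used choices [])

Answer: EEEE


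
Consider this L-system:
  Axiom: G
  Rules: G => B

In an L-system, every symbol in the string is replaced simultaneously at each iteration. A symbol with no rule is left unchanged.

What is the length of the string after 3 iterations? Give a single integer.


Answer: 1

Derivation:
Step 0: length = 1
Step 1: length = 1
Step 2: length = 1
Step 3: length = 1


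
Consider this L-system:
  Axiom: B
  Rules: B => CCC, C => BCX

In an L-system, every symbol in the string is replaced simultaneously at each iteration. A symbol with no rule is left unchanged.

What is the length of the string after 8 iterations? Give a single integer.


Step 0: length = 1
Step 1: length = 3
Step 2: length = 9
Step 3: length = 21
Step 4: length = 51
Step 5: length = 117
Step 6: length = 273
Step 7: length = 627
Step 8: length = 1449

Answer: 1449


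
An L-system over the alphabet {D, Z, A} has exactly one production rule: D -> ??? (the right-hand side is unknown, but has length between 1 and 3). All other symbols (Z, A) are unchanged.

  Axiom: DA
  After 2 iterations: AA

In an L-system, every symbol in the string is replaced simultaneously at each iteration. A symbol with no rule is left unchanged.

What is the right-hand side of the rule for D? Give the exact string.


Trying D -> A:
  Step 0: DA
  Step 1: AA
  Step 2: AA
Matches the given result.

Answer: A


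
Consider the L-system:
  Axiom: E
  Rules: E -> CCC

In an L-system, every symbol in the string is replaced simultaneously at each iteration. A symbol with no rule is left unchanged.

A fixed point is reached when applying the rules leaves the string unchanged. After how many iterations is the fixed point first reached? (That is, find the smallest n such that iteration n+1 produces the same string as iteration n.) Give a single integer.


Answer: 1

Derivation:
Step 0: E
Step 1: CCC
Step 2: CCC  (unchanged — fixed point at step 1)


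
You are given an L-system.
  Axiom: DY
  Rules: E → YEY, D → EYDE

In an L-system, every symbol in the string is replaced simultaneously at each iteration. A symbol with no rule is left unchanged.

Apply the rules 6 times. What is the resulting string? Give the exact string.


Answer: YYYYYEYYYYYYYYYYEYYYYYYYYEYYYYYYEYYYYEYYEYDEYEYYYEYYYYYEYYYYYYYEYYYYYYYYYEYYYYYY

Derivation:
Step 0: DY
Step 1: EYDEY
Step 2: YEYYEYDEYEYY
Step 3: YYEYYYYEYYEYDEYEYYYEYYY
Step 4: YYYEYYYYYYEYYYYEYYEYDEYEYYYEYYYYYEYYYY
Step 5: YYYYEYYYYYYYYEYYYYYYEYYYYEYYEYDEYEYYYEYYYYYEYYYYYYYEYYYYY
Step 6: YYYYYEYYYYYYYYYYEYYYYYYYYEYYYYYYEYYYYEYYEYDEYEYYYEYYYYYEYYYYYYYEYYYYYYYYYEYYYYYY


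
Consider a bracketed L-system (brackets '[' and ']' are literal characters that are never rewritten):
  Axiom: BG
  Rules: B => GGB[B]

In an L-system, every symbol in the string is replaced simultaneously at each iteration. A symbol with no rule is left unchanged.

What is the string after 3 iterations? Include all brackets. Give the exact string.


Answer: GGGGGGB[B][GGB[B]][GGGGB[B][GGB[B]]]G

Derivation:
Step 0: BG
Step 1: GGB[B]G
Step 2: GGGGB[B][GGB[B]]G
Step 3: GGGGGGB[B][GGB[B]][GGGGB[B][GGB[B]]]G


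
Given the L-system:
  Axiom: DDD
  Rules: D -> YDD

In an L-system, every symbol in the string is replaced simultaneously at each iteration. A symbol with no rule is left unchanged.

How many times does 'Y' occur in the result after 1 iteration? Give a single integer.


Step 0: DDD  (0 'Y')
Step 1: YDDYDDYDD  (3 'Y')

Answer: 3


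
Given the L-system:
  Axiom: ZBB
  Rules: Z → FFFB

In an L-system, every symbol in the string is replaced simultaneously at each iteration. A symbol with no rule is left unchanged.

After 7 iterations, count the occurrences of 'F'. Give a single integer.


Step 0: ZBB  (0 'F')
Step 1: FFFBBB  (3 'F')
Step 2: FFFBBB  (3 'F')
Step 3: FFFBBB  (3 'F')
Step 4: FFFBBB  (3 'F')
Step 5: FFFBBB  (3 'F')
Step 6: FFFBBB  (3 'F')
Step 7: FFFBBB  (3 'F')

Answer: 3


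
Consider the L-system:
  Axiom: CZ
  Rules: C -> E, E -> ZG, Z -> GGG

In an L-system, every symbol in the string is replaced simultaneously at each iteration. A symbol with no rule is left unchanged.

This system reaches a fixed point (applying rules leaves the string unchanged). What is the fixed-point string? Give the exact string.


Answer: GGGGGGG

Derivation:
Step 0: CZ
Step 1: EGGG
Step 2: ZGGGG
Step 3: GGGGGGG
Step 4: GGGGGGG  (unchanged — fixed point at step 3)


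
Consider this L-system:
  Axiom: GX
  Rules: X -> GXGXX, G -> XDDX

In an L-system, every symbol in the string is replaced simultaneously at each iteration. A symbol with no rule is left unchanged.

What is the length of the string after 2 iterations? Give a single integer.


Answer: 35

Derivation:
Step 0: length = 2
Step 1: length = 9
Step 2: length = 35


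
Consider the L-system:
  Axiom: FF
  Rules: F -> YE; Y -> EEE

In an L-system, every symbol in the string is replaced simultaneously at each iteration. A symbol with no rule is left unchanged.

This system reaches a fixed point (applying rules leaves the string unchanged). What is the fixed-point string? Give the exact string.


Step 0: FF
Step 1: YEYE
Step 2: EEEEEEEE
Step 3: EEEEEEEE  (unchanged — fixed point at step 2)

Answer: EEEEEEEE


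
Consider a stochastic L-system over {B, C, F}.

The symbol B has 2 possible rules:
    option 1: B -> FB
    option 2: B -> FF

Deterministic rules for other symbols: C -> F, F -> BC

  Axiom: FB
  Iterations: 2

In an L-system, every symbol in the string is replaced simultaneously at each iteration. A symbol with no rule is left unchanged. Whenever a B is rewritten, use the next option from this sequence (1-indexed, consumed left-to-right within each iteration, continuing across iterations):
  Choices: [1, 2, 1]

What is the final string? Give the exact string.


Step 0: FB
Step 1: BCFB  (used choices [1])
Step 2: FFFBCFB  (used choices [2, 1])

Answer: FFFBCFB


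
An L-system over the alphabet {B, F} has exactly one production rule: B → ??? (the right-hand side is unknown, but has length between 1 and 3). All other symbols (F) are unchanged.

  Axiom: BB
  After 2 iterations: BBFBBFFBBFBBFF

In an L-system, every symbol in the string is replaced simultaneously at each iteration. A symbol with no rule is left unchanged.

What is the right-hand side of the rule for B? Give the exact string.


Trying B → BBF:
  Step 0: BB
  Step 1: BBFBBF
  Step 2: BBFBBFFBBFBBFF
Matches the given result.

Answer: BBF


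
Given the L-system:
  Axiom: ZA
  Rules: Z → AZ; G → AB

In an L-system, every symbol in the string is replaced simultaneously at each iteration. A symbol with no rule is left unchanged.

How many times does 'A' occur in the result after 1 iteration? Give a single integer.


Step 0: ZA  (1 'A')
Step 1: AZA  (2 'A')

Answer: 2


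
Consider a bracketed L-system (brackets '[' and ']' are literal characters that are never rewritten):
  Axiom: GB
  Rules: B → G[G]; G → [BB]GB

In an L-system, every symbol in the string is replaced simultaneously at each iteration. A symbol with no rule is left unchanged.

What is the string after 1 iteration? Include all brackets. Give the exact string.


Answer: [BB]GBG[G]

Derivation:
Step 0: GB
Step 1: [BB]GBG[G]


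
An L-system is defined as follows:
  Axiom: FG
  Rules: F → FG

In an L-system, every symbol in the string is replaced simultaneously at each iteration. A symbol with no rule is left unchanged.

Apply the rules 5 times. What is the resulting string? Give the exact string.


Step 0: FG
Step 1: FGG
Step 2: FGGG
Step 3: FGGGG
Step 4: FGGGGG
Step 5: FGGGGGG

Answer: FGGGGGG


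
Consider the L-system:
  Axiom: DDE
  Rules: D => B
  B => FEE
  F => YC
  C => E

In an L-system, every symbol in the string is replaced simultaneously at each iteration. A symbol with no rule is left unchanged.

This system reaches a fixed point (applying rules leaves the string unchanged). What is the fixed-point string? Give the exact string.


Answer: YEEEYEEEE

Derivation:
Step 0: DDE
Step 1: BBE
Step 2: FEEFEEE
Step 3: YCEEYCEEE
Step 4: YEEEYEEEE
Step 5: YEEEYEEEE  (unchanged — fixed point at step 4)


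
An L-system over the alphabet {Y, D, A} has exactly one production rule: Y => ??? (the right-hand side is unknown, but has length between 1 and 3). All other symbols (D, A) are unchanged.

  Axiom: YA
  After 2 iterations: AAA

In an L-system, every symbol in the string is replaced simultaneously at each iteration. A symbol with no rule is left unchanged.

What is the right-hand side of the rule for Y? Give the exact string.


Trying Y => AA:
  Step 0: YA
  Step 1: AAA
  Step 2: AAA
Matches the given result.

Answer: AA


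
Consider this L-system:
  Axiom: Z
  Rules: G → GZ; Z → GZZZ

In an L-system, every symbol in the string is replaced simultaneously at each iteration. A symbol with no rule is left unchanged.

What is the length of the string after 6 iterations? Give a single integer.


Step 0: length = 1
Step 1: length = 4
Step 2: length = 14
Step 3: length = 48
Step 4: length = 164
Step 5: length = 560
Step 6: length = 1912

Answer: 1912


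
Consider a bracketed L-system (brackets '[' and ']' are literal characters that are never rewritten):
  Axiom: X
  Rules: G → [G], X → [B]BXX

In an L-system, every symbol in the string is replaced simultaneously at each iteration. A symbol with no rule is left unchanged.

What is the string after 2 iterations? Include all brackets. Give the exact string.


Answer: [B]B[B]BXX[B]BXX

Derivation:
Step 0: X
Step 1: [B]BXX
Step 2: [B]B[B]BXX[B]BXX


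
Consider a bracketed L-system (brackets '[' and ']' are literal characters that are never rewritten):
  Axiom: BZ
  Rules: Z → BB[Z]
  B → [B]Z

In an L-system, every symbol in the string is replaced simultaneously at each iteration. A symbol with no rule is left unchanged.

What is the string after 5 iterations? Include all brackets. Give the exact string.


Answer: [[[[[B]Z]BB[Z]][B]Z[B]Z[BB[Z]]][[B]Z]BB[Z][[B]Z]BB[Z][[B]Z[B]Z[BB[Z]]]][[[B]Z]BB[Z]][B]Z[B]Z[BB[Z]][[[B]Z]BB[Z]][B]Z[B]Z[BB[Z]][[[B]Z]BB[Z][[B]Z]BB[Z][[B]Z[B]Z[BB[Z]]]][[[[B]Z]BB[Z]][B]Z[B]Z[BB[Z]]][[B]Z]BB[Z][[B]Z]BB[Z][[B]Z[B]Z[BB[Z]]][[[[B]Z]BB[Z]][B]Z[B]Z[BB[Z]]][[B]Z]BB[Z][[B]Z]BB[Z][[B]Z[B]Z[BB[Z]]][[[[B]Z]BB[Z]][B]Z[B]Z[BB[Z]][[[B]Z]BB[Z]][B]Z[B]Z[BB[Z]][[[B]Z]BB[Z][[B]Z]BB[Z][[B]Z[B]Z[BB[Z]]]]]

Derivation:
Step 0: BZ
Step 1: [B]ZBB[Z]
Step 2: [[B]Z]BB[Z][B]Z[B]Z[BB[Z]]
Step 3: [[[B]Z]BB[Z]][B]Z[B]Z[BB[Z]][[B]Z]BB[Z][[B]Z]BB[Z][[B]Z[B]Z[BB[Z]]]
Step 4: [[[[B]Z]BB[Z]][B]Z[B]Z[BB[Z]]][[B]Z]BB[Z][[B]Z]BB[Z][[B]Z[B]Z[BB[Z]]][[[B]Z]BB[Z]][B]Z[B]Z[BB[Z]][[[B]Z]BB[Z]][B]Z[B]Z[BB[Z]][[[B]Z]BB[Z][[B]Z]BB[Z][[B]Z[B]Z[BB[Z]]]]
Step 5: [[[[[B]Z]BB[Z]][B]Z[B]Z[BB[Z]]][[B]Z]BB[Z][[B]Z]BB[Z][[B]Z[B]Z[BB[Z]]]][[[B]Z]BB[Z]][B]Z[B]Z[BB[Z]][[[B]Z]BB[Z]][B]Z[B]Z[BB[Z]][[[B]Z]BB[Z][[B]Z]BB[Z][[B]Z[B]Z[BB[Z]]]][[[[B]Z]BB[Z]][B]Z[B]Z[BB[Z]]][[B]Z]BB[Z][[B]Z]BB[Z][[B]Z[B]Z[BB[Z]]][[[[B]Z]BB[Z]][B]Z[B]Z[BB[Z]]][[B]Z]BB[Z][[B]Z]BB[Z][[B]Z[B]Z[BB[Z]]][[[[B]Z]BB[Z]][B]Z[B]Z[BB[Z]][[[B]Z]BB[Z]][B]Z[B]Z[BB[Z]][[[B]Z]BB[Z][[B]Z]BB[Z][[B]Z[B]Z[BB[Z]]]]]


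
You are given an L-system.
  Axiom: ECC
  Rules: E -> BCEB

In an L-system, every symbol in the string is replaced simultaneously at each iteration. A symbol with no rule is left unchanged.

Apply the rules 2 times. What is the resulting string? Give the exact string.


Step 0: ECC
Step 1: BCEBCC
Step 2: BCBCEBBCC

Answer: BCBCEBBCC


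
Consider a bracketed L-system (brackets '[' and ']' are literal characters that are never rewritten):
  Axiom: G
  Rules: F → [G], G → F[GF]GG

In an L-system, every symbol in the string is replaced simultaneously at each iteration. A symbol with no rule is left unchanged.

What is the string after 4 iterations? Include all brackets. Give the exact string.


Answer: [[G][F[GF]GG[G]]F[GF]GGF[GF]GG][[F[GF]GG][[G][F[GF]GG[G]]F[GF]GGF[GF]GG[F[GF]GG]][G][F[GF]GG[G]]F[GF]GGF[GF]GG[G][F[GF]GG[G]]F[GF]GGF[GF]GG[[G][F[GF]GG[G]]F[GF]GGF[GF]GG]][F[GF]GG][[G][F[GF]GG[G]]F[GF]GGF[GF]GG[F[GF]GG]][G][F[GF]GG[G]]F[GF]GGF[GF]GG[G][F[GF]GG[G]]F[GF]GGF[GF]GG[F[GF]GG][[G][F[GF]GG[G]]F[GF]GGF[GF]GG[F[GF]GG]][G][F[GF]GG[G]]F[GF]GGF[GF]GG[G][F[GF]GG[G]]F[GF]GGF[GF]GG

Derivation:
Step 0: G
Step 1: F[GF]GG
Step 2: [G][F[GF]GG[G]]F[GF]GGF[GF]GG
Step 3: [F[GF]GG][[G][F[GF]GG[G]]F[GF]GGF[GF]GG[F[GF]GG]][G][F[GF]GG[G]]F[GF]GGF[GF]GG[G][F[GF]GG[G]]F[GF]GGF[GF]GG
Step 4: [[G][F[GF]GG[G]]F[GF]GGF[GF]GG][[F[GF]GG][[G][F[GF]GG[G]]F[GF]GGF[GF]GG[F[GF]GG]][G][F[GF]GG[G]]F[GF]GGF[GF]GG[G][F[GF]GG[G]]F[GF]GGF[GF]GG[[G][F[GF]GG[G]]F[GF]GGF[GF]GG]][F[GF]GG][[G][F[GF]GG[G]]F[GF]GGF[GF]GG[F[GF]GG]][G][F[GF]GG[G]]F[GF]GGF[GF]GG[G][F[GF]GG[G]]F[GF]GGF[GF]GG[F[GF]GG][[G][F[GF]GG[G]]F[GF]GGF[GF]GG[F[GF]GG]][G][F[GF]GG[G]]F[GF]GGF[GF]GG[G][F[GF]GG[G]]F[GF]GGF[GF]GG


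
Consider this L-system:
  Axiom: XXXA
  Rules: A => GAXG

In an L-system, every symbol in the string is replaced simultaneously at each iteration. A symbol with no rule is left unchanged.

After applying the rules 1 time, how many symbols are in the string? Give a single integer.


Step 0: length = 4
Step 1: length = 7

Answer: 7


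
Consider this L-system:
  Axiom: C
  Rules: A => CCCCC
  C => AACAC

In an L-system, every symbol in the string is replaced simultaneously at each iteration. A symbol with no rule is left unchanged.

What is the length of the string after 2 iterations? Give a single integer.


Answer: 25

Derivation:
Step 0: length = 1
Step 1: length = 5
Step 2: length = 25


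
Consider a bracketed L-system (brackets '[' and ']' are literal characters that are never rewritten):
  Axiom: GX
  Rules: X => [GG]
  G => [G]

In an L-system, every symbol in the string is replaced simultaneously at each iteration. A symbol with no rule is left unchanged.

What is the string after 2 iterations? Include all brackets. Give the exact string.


Answer: [[G]][[G][G]]

Derivation:
Step 0: GX
Step 1: [G][GG]
Step 2: [[G]][[G][G]]


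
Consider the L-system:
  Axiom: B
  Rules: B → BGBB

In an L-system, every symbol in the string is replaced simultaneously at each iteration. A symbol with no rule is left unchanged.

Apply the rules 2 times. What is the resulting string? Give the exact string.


Answer: BGBBGBGBBBGBB

Derivation:
Step 0: B
Step 1: BGBB
Step 2: BGBBGBGBBBGBB


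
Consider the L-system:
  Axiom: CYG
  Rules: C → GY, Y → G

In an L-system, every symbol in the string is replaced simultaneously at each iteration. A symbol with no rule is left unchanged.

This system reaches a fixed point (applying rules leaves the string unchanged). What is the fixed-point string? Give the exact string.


Step 0: CYG
Step 1: GYGG
Step 2: GGGG
Step 3: GGGG  (unchanged — fixed point at step 2)

Answer: GGGG


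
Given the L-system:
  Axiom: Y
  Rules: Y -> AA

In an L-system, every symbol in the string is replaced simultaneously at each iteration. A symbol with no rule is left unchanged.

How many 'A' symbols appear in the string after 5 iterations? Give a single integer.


Step 0: Y  (0 'A')
Step 1: AA  (2 'A')
Step 2: AA  (2 'A')
Step 3: AA  (2 'A')
Step 4: AA  (2 'A')
Step 5: AA  (2 'A')

Answer: 2


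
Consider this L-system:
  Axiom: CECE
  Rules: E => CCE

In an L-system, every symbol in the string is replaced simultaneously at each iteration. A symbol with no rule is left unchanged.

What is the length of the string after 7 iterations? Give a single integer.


Step 0: length = 4
Step 1: length = 8
Step 2: length = 12
Step 3: length = 16
Step 4: length = 20
Step 5: length = 24
Step 6: length = 28
Step 7: length = 32

Answer: 32


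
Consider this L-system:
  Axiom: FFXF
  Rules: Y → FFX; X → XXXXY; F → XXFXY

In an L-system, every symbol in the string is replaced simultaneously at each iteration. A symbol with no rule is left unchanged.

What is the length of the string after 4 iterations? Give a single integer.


Step 0: length = 4
Step 1: length = 20
Step 2: length = 92
Step 3: length = 428
Step 4: length = 1988

Answer: 1988


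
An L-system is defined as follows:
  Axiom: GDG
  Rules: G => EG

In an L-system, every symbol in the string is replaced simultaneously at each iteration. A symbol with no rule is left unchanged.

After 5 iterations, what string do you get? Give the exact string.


Answer: EEEEEGDEEEEEG

Derivation:
Step 0: GDG
Step 1: EGDEG
Step 2: EEGDEEG
Step 3: EEEGDEEEG
Step 4: EEEEGDEEEEG
Step 5: EEEEEGDEEEEEG


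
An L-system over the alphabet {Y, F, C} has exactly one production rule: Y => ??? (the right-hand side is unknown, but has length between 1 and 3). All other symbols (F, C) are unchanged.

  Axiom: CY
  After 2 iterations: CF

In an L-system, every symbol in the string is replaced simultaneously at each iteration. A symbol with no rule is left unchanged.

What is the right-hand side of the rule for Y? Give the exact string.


Answer: F

Derivation:
Trying Y => F:
  Step 0: CY
  Step 1: CF
  Step 2: CF
Matches the given result.


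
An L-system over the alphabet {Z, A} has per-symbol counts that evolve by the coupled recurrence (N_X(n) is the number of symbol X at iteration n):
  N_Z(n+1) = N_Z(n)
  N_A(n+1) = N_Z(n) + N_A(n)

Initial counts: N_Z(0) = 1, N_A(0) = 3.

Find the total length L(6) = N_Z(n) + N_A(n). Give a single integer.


Answer: 10

Derivation:
Step 0: N_Z=1, N_A=3, L=4
Step 1: N_Z=1, N_A=4, L=5
Step 2: N_Z=1, N_A=5, L=6
Step 3: N_Z=1, N_A=6, L=7
Step 4: N_Z=1, N_A=7, L=8
Step 5: N_Z=1, N_A=8, L=9
Step 6: N_Z=1, N_A=9, L=10
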